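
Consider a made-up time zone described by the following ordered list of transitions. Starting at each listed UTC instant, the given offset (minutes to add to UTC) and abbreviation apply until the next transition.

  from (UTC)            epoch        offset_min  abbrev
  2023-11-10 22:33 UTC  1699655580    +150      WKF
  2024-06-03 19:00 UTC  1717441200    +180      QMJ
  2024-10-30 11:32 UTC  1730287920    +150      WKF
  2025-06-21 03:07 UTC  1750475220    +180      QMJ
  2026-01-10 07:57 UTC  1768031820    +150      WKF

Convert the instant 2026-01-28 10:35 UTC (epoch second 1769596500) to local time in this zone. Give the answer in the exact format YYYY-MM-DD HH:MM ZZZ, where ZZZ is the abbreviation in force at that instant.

2026-01-28 13:05 WKF

Query: 2026-01-28 10:35 UTC
Rule 5/5 (WKF, +02:30): 2026-01-10 07:57 UTC ≤ query < +∞
10·60 + 35 + 150 = 785 min
785 = 0·1440 + 785; 785 = 13·60 + 5 → 13:05, same day
→ 2026-01-28 13:05 WKF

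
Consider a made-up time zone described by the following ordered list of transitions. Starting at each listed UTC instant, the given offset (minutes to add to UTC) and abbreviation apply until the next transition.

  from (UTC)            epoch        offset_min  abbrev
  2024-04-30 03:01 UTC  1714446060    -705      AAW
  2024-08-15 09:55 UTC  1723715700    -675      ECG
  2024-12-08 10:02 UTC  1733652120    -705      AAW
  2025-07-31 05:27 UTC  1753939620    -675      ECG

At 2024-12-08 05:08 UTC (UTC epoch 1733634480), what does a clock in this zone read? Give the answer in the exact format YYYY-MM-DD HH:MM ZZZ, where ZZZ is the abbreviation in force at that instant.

Query: 2024-12-08 05:08 UTC
Rule 2/4 (ECG, -11:15): 2024-08-15 09:55 UTC ≤ query < 2024-12-08 10:02 UTC
5·60 + 8 - 675 = -367 min
-367 = -1·1440 + 1073; 1073 = 17·60 + 53 → 17:53, 2024-12-08 - 1 day = 2024-12-07
→ 2024-12-07 17:53 ECG

2024-12-07 17:53 ECG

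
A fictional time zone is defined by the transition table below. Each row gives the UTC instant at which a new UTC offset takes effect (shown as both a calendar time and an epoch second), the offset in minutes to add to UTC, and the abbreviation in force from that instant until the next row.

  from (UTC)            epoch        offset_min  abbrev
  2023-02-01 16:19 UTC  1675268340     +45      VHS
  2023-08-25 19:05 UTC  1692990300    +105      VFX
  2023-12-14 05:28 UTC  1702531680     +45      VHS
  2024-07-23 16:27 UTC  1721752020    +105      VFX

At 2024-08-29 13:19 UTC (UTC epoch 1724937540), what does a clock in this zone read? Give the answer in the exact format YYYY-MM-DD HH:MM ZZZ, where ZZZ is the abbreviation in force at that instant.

2024-08-29 15:04 VFX

Query: 2024-08-29 13:19 UTC
Rule 4/4 (VFX, +01:45): 2024-07-23 16:27 UTC ≤ query < +∞
13·60 + 19 + 105 = 904 min
904 = 0·1440 + 904; 904 = 15·60 + 4 → 15:04, same day
→ 2024-08-29 15:04 VFX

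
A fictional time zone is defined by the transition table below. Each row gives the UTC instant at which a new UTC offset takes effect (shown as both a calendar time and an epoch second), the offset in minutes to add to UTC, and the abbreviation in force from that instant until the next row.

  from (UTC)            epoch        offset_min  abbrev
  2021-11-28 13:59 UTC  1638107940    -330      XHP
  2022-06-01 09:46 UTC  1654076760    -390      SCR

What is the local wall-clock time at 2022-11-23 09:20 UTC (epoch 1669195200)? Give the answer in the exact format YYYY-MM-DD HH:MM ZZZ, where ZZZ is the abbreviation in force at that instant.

2022-11-23 02:50 SCR

Query: 2022-11-23 09:20 UTC
Rule 2/2 (SCR, -06:30): 2022-06-01 09:46 UTC ≤ query < +∞
9·60 + 20 - 390 = 170 min
170 = 0·1440 + 170; 170 = 2·60 + 50 → 02:50, same day
→ 2022-11-23 02:50 SCR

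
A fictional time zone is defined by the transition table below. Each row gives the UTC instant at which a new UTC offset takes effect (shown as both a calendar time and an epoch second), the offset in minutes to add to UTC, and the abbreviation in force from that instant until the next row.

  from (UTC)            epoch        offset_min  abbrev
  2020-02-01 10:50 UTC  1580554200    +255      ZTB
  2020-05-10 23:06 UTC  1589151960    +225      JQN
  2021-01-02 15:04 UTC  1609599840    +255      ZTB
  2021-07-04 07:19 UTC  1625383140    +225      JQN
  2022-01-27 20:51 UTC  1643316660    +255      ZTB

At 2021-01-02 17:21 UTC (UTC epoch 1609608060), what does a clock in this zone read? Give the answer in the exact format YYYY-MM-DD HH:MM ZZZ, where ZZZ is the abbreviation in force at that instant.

Query: 2021-01-02 17:21 UTC
Rule 3/5 (ZTB, +04:15): 2021-01-02 15:04 UTC ≤ query < 2021-07-04 07:19 UTC
17·60 + 21 + 255 = 1296 min
1296 = 0·1440 + 1296; 1296 = 21·60 + 36 → 21:36, same day
→ 2021-01-02 21:36 ZTB

2021-01-02 21:36 ZTB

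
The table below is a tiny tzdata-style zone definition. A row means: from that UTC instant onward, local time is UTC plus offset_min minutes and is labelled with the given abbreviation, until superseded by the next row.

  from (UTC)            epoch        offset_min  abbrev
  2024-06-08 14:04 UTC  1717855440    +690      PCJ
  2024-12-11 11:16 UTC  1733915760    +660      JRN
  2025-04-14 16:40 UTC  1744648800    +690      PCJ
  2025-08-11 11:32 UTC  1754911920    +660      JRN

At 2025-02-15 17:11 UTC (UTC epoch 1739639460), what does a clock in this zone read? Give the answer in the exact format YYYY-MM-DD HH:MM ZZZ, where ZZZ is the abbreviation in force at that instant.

Query: 2025-02-15 17:11 UTC
Rule 2/4 (JRN, +11:00): 2024-12-11 11:16 UTC ≤ query < 2025-04-14 16:40 UTC
17·60 + 11 + 660 = 1691 min
1691 = 1·1440 + 251; 251 = 4·60 + 11 → 04:11, 2025-02-15 + 1 day = 2025-02-16
→ 2025-02-16 04:11 JRN

2025-02-16 04:11 JRN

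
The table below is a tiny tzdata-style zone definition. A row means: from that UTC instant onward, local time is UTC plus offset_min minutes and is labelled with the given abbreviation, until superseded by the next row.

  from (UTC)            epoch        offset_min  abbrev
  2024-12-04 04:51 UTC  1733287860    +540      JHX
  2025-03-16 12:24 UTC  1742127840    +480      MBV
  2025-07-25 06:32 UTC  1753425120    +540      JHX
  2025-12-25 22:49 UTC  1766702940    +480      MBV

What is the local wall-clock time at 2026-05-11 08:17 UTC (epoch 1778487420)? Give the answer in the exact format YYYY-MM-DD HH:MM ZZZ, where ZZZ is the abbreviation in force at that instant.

2026-05-11 16:17 MBV

Query: 2026-05-11 08:17 UTC
Rule 4/4 (MBV, +08:00): 2025-12-25 22:49 UTC ≤ query < +∞
8·60 + 17 + 480 = 977 min
977 = 0·1440 + 977; 977 = 16·60 + 17 → 16:17, same day
→ 2026-05-11 16:17 MBV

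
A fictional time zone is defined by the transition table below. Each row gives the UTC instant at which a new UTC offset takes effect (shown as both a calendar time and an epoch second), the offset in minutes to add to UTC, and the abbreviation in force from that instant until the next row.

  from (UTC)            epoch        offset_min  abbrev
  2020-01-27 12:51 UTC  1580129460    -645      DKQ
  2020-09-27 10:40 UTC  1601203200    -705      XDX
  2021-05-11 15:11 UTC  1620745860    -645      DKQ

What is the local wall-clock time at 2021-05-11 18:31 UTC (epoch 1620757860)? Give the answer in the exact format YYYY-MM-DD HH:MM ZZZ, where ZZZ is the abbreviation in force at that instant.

Query: 2021-05-11 18:31 UTC
Rule 3/3 (DKQ, -10:45): 2021-05-11 15:11 UTC ≤ query < +∞
18·60 + 31 - 645 = 466 min
466 = 0·1440 + 466; 466 = 7·60 + 46 → 07:46, same day
→ 2021-05-11 07:46 DKQ

2021-05-11 07:46 DKQ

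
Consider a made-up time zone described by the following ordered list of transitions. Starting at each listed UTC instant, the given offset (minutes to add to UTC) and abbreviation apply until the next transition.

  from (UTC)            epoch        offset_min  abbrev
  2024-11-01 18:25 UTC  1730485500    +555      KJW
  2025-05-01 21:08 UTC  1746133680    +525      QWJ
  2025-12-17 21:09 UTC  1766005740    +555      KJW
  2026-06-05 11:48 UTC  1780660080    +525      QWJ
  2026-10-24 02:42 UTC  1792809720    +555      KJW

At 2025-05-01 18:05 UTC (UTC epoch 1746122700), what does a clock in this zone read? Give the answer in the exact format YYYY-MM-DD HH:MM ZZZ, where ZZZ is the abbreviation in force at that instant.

Query: 2025-05-01 18:05 UTC
Rule 1/5 (KJW, +09:15): 2024-11-01 18:25 UTC ≤ query < 2025-05-01 21:08 UTC
18·60 + 5 + 555 = 1640 min
1640 = 1·1440 + 200; 200 = 3·60 + 20 → 03:20, 2025-05-01 + 1 day = 2025-05-02
→ 2025-05-02 03:20 KJW

2025-05-02 03:20 KJW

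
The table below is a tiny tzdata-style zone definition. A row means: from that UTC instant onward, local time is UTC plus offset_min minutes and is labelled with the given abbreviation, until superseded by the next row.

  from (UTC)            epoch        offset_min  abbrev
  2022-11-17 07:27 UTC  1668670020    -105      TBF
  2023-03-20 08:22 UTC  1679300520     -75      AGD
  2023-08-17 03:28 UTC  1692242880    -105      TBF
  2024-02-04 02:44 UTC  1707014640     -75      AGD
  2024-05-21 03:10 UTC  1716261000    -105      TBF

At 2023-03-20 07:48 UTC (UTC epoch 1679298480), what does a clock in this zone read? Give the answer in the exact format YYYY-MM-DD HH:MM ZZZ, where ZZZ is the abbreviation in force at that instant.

2023-03-20 06:03 TBF

Query: 2023-03-20 07:48 UTC
Rule 1/5 (TBF, -01:45): 2022-11-17 07:27 UTC ≤ query < 2023-03-20 08:22 UTC
7·60 + 48 - 105 = 363 min
363 = 0·1440 + 363; 363 = 6·60 + 3 → 06:03, same day
→ 2023-03-20 06:03 TBF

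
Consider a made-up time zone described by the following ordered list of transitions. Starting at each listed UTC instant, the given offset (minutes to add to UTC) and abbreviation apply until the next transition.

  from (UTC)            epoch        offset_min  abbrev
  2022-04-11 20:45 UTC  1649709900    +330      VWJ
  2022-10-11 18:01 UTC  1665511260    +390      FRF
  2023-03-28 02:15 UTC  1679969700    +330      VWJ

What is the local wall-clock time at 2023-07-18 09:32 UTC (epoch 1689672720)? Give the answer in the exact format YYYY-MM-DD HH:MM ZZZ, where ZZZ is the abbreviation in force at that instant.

Query: 2023-07-18 09:32 UTC
Rule 3/3 (VWJ, +05:30): 2023-03-28 02:15 UTC ≤ query < +∞
9·60 + 32 + 330 = 902 min
902 = 0·1440 + 902; 902 = 15·60 + 2 → 15:02, same day
→ 2023-07-18 15:02 VWJ

2023-07-18 15:02 VWJ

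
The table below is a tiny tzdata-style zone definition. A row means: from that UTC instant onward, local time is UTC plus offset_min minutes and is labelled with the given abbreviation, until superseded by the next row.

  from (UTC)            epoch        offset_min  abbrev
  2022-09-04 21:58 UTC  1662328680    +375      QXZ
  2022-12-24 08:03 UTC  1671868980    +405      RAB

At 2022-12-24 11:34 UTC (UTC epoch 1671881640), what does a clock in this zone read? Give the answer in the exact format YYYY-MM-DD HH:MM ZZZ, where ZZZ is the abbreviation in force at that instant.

2022-12-24 18:19 RAB

Query: 2022-12-24 11:34 UTC
Rule 2/2 (RAB, +06:45): 2022-12-24 08:03 UTC ≤ query < +∞
11·60 + 34 + 405 = 1099 min
1099 = 0·1440 + 1099; 1099 = 18·60 + 19 → 18:19, same day
→ 2022-12-24 18:19 RAB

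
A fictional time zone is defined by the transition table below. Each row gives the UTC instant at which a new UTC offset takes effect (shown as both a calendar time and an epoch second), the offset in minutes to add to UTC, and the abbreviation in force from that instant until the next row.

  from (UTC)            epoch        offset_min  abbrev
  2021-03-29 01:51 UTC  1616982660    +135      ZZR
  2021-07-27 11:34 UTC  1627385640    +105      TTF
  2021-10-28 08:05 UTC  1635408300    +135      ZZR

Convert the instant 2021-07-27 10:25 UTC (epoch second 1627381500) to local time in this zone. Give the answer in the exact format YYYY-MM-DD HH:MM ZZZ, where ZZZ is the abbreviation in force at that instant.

Query: 2021-07-27 10:25 UTC
Rule 1/3 (ZZR, +02:15): 2021-03-29 01:51 UTC ≤ query < 2021-07-27 11:34 UTC
10·60 + 25 + 135 = 760 min
760 = 0·1440 + 760; 760 = 12·60 + 40 → 12:40, same day
→ 2021-07-27 12:40 ZZR

2021-07-27 12:40 ZZR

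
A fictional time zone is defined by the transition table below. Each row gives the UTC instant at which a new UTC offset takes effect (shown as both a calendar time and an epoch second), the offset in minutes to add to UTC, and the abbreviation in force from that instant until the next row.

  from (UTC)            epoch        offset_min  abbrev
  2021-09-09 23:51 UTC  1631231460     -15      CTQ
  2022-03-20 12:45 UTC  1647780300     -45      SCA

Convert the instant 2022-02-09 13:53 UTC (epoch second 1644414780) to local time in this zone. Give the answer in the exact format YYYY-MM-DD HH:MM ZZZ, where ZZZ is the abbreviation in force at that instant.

Query: 2022-02-09 13:53 UTC
Rule 1/2 (CTQ, -00:15): 2021-09-09 23:51 UTC ≤ query < 2022-03-20 12:45 UTC
13·60 + 53 - 15 = 818 min
818 = 0·1440 + 818; 818 = 13·60 + 38 → 13:38, same day
→ 2022-02-09 13:38 CTQ

2022-02-09 13:38 CTQ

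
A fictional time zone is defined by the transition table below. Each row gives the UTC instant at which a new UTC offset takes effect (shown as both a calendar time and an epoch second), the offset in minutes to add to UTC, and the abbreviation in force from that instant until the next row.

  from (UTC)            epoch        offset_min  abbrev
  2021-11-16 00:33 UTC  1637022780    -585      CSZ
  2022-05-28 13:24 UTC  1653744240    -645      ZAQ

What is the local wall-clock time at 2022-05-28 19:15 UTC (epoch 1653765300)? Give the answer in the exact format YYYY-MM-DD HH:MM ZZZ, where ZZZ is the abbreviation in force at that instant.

2022-05-28 08:30 ZAQ

Query: 2022-05-28 19:15 UTC
Rule 2/2 (ZAQ, -10:45): 2022-05-28 13:24 UTC ≤ query < +∞
19·60 + 15 - 645 = 510 min
510 = 0·1440 + 510; 510 = 8·60 + 30 → 08:30, same day
→ 2022-05-28 08:30 ZAQ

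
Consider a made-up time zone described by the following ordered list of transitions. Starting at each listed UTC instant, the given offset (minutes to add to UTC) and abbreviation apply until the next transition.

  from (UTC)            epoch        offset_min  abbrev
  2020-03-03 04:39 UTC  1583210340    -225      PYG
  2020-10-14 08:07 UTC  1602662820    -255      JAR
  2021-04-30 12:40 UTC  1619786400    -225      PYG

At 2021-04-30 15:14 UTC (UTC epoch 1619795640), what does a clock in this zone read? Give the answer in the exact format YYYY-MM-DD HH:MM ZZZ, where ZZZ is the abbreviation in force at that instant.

Query: 2021-04-30 15:14 UTC
Rule 3/3 (PYG, -03:45): 2021-04-30 12:40 UTC ≤ query < +∞
15·60 + 14 - 225 = 689 min
689 = 0·1440 + 689; 689 = 11·60 + 29 → 11:29, same day
→ 2021-04-30 11:29 PYG

2021-04-30 11:29 PYG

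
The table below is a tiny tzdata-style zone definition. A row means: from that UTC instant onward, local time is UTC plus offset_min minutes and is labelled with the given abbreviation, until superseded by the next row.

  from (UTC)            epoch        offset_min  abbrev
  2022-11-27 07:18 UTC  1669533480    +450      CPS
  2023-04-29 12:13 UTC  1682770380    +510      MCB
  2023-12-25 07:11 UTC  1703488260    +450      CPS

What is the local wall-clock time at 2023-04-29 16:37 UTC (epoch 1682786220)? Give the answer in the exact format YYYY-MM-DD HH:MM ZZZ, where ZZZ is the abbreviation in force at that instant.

2023-04-30 01:07 MCB

Query: 2023-04-29 16:37 UTC
Rule 2/3 (MCB, +08:30): 2023-04-29 12:13 UTC ≤ query < 2023-12-25 07:11 UTC
16·60 + 37 + 510 = 1507 min
1507 = 1·1440 + 67; 67 = 1·60 + 7 → 01:07, 2023-04-29 + 1 day = 2023-04-30
→ 2023-04-30 01:07 MCB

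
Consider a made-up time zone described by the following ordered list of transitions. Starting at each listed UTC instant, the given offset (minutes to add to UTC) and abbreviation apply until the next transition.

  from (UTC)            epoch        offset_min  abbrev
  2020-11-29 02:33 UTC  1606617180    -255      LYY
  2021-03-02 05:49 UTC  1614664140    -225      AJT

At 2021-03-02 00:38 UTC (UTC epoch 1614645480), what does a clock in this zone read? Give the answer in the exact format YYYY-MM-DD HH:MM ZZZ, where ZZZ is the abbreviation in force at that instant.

2021-03-01 20:23 LYY

Query: 2021-03-02 00:38 UTC
Rule 1/2 (LYY, -04:15): 2020-11-29 02:33 UTC ≤ query < 2021-03-02 05:49 UTC
0·60 + 38 - 255 = -217 min
-217 = -1·1440 + 1223; 1223 = 20·60 + 23 → 20:23, 2021-03-02 - 1 day = 2021-03-01
→ 2021-03-01 20:23 LYY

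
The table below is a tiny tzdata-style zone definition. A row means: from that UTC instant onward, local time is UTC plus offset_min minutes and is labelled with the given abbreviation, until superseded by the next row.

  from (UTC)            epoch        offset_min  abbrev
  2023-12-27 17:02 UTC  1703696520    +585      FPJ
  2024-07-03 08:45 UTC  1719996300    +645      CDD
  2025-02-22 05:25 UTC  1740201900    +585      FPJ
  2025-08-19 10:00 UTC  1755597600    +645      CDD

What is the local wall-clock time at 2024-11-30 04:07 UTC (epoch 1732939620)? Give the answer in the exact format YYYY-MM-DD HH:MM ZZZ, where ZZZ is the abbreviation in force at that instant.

Query: 2024-11-30 04:07 UTC
Rule 2/4 (CDD, +10:45): 2024-07-03 08:45 UTC ≤ query < 2025-02-22 05:25 UTC
4·60 + 7 + 645 = 892 min
892 = 0·1440 + 892; 892 = 14·60 + 52 → 14:52, same day
→ 2024-11-30 14:52 CDD

2024-11-30 14:52 CDD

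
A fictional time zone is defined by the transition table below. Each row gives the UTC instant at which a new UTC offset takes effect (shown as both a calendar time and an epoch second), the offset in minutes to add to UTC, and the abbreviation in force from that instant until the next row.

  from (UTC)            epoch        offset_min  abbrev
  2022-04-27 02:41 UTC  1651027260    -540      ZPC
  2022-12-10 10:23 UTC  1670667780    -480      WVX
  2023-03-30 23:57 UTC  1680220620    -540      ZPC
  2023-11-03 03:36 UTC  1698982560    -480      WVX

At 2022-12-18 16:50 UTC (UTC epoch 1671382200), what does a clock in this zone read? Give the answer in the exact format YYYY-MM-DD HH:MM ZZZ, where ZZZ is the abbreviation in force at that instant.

Query: 2022-12-18 16:50 UTC
Rule 2/4 (WVX, -08:00): 2022-12-10 10:23 UTC ≤ query < 2023-03-30 23:57 UTC
16·60 + 50 - 480 = 530 min
530 = 0·1440 + 530; 530 = 8·60 + 50 → 08:50, same day
→ 2022-12-18 08:50 WVX

2022-12-18 08:50 WVX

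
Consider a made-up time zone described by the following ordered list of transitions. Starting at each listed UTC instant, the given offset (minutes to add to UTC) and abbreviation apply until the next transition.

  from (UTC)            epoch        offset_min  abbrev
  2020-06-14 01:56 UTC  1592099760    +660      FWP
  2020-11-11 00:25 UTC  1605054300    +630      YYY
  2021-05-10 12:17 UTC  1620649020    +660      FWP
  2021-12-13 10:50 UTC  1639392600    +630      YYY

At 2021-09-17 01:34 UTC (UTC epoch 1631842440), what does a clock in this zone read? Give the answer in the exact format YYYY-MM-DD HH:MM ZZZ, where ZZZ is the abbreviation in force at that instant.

Query: 2021-09-17 01:34 UTC
Rule 3/4 (FWP, +11:00): 2021-05-10 12:17 UTC ≤ query < 2021-12-13 10:50 UTC
1·60 + 34 + 660 = 754 min
754 = 0·1440 + 754; 754 = 12·60 + 34 → 12:34, same day
→ 2021-09-17 12:34 FWP

2021-09-17 12:34 FWP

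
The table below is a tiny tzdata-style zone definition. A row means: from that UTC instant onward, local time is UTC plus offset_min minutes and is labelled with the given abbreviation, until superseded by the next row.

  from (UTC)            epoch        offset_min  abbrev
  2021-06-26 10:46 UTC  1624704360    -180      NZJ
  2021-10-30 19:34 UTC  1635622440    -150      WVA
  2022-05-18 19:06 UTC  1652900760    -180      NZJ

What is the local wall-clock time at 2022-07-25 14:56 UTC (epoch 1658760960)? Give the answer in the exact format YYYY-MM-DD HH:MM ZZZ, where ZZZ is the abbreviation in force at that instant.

2022-07-25 11:56 NZJ

Query: 2022-07-25 14:56 UTC
Rule 3/3 (NZJ, -03:00): 2022-05-18 19:06 UTC ≤ query < +∞
14·60 + 56 - 180 = 716 min
716 = 0·1440 + 716; 716 = 11·60 + 56 → 11:56, same day
→ 2022-07-25 11:56 NZJ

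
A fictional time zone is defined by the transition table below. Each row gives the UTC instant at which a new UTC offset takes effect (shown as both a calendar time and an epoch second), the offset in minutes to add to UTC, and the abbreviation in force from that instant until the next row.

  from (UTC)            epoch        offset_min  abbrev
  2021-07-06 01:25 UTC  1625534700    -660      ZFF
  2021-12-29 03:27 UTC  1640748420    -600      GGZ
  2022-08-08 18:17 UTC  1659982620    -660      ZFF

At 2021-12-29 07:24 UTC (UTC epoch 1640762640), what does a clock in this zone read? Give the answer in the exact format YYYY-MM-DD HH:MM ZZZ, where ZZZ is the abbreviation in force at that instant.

2021-12-28 21:24 GGZ

Query: 2021-12-29 07:24 UTC
Rule 2/3 (GGZ, -10:00): 2021-12-29 03:27 UTC ≤ query < 2022-08-08 18:17 UTC
7·60 + 24 - 600 = -156 min
-156 = -1·1440 + 1284; 1284 = 21·60 + 24 → 21:24, 2021-12-29 - 1 day = 2021-12-28
→ 2021-12-28 21:24 GGZ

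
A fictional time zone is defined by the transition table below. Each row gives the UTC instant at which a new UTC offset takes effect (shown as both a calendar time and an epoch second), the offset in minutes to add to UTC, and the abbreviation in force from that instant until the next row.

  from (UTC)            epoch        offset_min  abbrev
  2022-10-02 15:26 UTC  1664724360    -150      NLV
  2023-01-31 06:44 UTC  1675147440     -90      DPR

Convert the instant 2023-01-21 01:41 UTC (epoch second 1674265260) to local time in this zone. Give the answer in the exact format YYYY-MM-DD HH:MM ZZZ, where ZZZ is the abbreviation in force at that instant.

2023-01-20 23:11 NLV

Query: 2023-01-21 01:41 UTC
Rule 1/2 (NLV, -02:30): 2022-10-02 15:26 UTC ≤ query < 2023-01-31 06:44 UTC
1·60 + 41 - 150 = -49 min
-49 = -1·1440 + 1391; 1391 = 23·60 + 11 → 23:11, 2023-01-21 - 1 day = 2023-01-20
→ 2023-01-20 23:11 NLV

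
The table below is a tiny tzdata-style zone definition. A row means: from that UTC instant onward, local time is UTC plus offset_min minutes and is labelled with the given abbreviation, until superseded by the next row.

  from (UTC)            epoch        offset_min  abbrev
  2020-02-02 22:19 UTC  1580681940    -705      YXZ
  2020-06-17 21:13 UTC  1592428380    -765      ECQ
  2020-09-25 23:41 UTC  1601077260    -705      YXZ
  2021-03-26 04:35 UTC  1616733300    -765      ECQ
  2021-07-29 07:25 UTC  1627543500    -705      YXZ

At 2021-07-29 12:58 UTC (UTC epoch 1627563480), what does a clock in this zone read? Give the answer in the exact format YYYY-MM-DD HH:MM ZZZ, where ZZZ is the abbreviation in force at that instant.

2021-07-29 01:13 YXZ

Query: 2021-07-29 12:58 UTC
Rule 5/5 (YXZ, -11:45): 2021-07-29 07:25 UTC ≤ query < +∞
12·60 + 58 - 705 = 73 min
73 = 0·1440 + 73; 73 = 1·60 + 13 → 01:13, same day
→ 2021-07-29 01:13 YXZ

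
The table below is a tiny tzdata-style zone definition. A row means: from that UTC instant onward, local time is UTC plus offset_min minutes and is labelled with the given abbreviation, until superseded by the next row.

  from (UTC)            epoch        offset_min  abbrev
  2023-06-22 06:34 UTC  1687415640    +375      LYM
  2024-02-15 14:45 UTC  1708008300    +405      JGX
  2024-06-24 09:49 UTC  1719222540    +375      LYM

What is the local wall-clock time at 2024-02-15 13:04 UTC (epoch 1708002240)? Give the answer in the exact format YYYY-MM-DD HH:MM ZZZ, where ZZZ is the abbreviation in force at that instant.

2024-02-15 19:19 LYM

Query: 2024-02-15 13:04 UTC
Rule 1/3 (LYM, +06:15): 2023-06-22 06:34 UTC ≤ query < 2024-02-15 14:45 UTC
13·60 + 4 + 375 = 1159 min
1159 = 0·1440 + 1159; 1159 = 19·60 + 19 → 19:19, same day
→ 2024-02-15 19:19 LYM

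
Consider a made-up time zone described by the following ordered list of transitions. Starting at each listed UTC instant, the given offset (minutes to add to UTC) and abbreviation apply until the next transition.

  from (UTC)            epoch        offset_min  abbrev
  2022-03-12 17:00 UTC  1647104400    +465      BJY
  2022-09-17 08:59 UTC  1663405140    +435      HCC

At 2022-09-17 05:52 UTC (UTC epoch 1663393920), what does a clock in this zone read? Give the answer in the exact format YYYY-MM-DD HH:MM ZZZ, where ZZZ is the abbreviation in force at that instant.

Query: 2022-09-17 05:52 UTC
Rule 1/2 (BJY, +07:45): 2022-03-12 17:00 UTC ≤ query < 2022-09-17 08:59 UTC
5·60 + 52 + 465 = 817 min
817 = 0·1440 + 817; 817 = 13·60 + 37 → 13:37, same day
→ 2022-09-17 13:37 BJY

2022-09-17 13:37 BJY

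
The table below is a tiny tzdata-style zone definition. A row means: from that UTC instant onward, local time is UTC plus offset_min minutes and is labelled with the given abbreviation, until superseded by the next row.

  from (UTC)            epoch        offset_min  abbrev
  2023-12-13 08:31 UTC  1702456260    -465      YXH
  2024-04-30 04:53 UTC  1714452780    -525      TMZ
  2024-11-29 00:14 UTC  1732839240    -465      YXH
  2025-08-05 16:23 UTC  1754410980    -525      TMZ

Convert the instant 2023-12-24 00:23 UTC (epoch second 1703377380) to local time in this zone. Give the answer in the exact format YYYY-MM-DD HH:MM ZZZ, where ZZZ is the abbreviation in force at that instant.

Query: 2023-12-24 00:23 UTC
Rule 1/4 (YXH, -07:45): 2023-12-13 08:31 UTC ≤ query < 2024-04-30 04:53 UTC
0·60 + 23 - 465 = -442 min
-442 = -1·1440 + 998; 998 = 16·60 + 38 → 16:38, 2023-12-24 - 1 day = 2023-12-23
→ 2023-12-23 16:38 YXH

2023-12-23 16:38 YXH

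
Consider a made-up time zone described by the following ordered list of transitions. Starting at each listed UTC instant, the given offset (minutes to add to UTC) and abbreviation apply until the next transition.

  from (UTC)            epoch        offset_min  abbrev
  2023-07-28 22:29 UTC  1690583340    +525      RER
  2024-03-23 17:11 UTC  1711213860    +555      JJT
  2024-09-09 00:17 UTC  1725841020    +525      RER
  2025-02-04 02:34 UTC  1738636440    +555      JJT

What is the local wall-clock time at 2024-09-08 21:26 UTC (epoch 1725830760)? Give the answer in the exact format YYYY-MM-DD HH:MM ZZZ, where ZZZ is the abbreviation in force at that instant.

2024-09-09 06:41 JJT

Query: 2024-09-08 21:26 UTC
Rule 2/4 (JJT, +09:15): 2024-03-23 17:11 UTC ≤ query < 2024-09-09 00:17 UTC
21·60 + 26 + 555 = 1841 min
1841 = 1·1440 + 401; 401 = 6·60 + 41 → 06:41, 2024-09-08 + 1 day = 2024-09-09
→ 2024-09-09 06:41 JJT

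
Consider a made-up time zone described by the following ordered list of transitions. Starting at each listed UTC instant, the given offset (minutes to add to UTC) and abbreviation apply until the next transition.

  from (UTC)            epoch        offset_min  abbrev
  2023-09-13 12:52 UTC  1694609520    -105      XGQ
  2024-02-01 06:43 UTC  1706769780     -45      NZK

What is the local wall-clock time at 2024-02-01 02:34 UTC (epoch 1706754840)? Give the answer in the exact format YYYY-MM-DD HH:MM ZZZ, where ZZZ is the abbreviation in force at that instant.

Query: 2024-02-01 02:34 UTC
Rule 1/2 (XGQ, -01:45): 2023-09-13 12:52 UTC ≤ query < 2024-02-01 06:43 UTC
2·60 + 34 - 105 = 49 min
49 = 0·1440 + 49; 49 = 0·60 + 49 → 00:49, same day
→ 2024-02-01 00:49 XGQ

2024-02-01 00:49 XGQ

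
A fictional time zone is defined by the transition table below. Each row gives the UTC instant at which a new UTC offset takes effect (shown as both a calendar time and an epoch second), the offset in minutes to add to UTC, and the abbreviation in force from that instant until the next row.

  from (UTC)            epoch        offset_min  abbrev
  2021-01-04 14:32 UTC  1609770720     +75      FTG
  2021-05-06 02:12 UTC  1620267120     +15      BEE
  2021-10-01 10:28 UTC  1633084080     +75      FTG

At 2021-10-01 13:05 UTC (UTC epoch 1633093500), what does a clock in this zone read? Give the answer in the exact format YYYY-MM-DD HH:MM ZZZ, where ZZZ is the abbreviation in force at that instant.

Query: 2021-10-01 13:05 UTC
Rule 3/3 (FTG, +01:15): 2021-10-01 10:28 UTC ≤ query < +∞
13·60 + 5 + 75 = 860 min
860 = 0·1440 + 860; 860 = 14·60 + 20 → 14:20, same day
→ 2021-10-01 14:20 FTG

2021-10-01 14:20 FTG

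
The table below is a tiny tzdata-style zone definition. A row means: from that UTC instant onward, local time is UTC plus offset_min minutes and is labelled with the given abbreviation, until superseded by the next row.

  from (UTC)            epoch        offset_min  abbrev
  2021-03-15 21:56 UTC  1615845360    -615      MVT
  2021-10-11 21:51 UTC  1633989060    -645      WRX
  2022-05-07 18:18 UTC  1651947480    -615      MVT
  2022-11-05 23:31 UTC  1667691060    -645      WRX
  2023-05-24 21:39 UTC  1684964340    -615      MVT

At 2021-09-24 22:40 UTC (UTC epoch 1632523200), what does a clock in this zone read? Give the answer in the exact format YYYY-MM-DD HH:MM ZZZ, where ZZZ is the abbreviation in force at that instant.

Query: 2021-09-24 22:40 UTC
Rule 1/5 (MVT, -10:15): 2021-03-15 21:56 UTC ≤ query < 2021-10-11 21:51 UTC
22·60 + 40 - 615 = 745 min
745 = 0·1440 + 745; 745 = 12·60 + 25 → 12:25, same day
→ 2021-09-24 12:25 MVT

2021-09-24 12:25 MVT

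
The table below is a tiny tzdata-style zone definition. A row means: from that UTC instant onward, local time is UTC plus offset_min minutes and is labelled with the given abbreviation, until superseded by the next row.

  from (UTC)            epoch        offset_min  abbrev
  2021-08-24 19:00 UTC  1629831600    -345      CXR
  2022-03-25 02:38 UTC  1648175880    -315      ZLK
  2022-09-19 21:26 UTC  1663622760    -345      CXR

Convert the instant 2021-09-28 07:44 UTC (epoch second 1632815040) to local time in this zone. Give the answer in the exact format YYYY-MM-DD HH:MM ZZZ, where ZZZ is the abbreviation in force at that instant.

2021-09-28 01:59 CXR

Query: 2021-09-28 07:44 UTC
Rule 1/3 (CXR, -05:45): 2021-08-24 19:00 UTC ≤ query < 2022-03-25 02:38 UTC
7·60 + 44 - 345 = 119 min
119 = 0·1440 + 119; 119 = 1·60 + 59 → 01:59, same day
→ 2021-09-28 01:59 CXR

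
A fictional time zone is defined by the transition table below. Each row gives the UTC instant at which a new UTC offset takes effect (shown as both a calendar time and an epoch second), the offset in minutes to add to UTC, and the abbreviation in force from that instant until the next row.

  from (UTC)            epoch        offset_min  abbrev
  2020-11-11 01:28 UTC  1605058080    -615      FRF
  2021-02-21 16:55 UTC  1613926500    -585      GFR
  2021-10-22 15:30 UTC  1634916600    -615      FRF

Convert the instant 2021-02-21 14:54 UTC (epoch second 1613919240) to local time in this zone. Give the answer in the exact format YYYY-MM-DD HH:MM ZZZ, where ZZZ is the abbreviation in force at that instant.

Query: 2021-02-21 14:54 UTC
Rule 1/3 (FRF, -10:15): 2020-11-11 01:28 UTC ≤ query < 2021-02-21 16:55 UTC
14·60 + 54 - 615 = 279 min
279 = 0·1440 + 279; 279 = 4·60 + 39 → 04:39, same day
→ 2021-02-21 04:39 FRF

2021-02-21 04:39 FRF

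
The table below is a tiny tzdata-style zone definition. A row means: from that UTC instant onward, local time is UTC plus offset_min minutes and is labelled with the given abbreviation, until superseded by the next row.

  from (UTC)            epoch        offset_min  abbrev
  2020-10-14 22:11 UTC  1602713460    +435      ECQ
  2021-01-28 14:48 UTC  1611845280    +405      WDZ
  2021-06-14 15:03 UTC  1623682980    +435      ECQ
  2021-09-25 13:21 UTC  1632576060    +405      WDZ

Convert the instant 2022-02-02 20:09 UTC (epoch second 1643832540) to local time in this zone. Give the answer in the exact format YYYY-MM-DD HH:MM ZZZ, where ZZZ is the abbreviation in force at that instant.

2022-02-03 02:54 WDZ

Query: 2022-02-02 20:09 UTC
Rule 4/4 (WDZ, +06:45): 2021-09-25 13:21 UTC ≤ query < +∞
20·60 + 9 + 405 = 1614 min
1614 = 1·1440 + 174; 174 = 2·60 + 54 → 02:54, 2022-02-02 + 1 day = 2022-02-03
→ 2022-02-03 02:54 WDZ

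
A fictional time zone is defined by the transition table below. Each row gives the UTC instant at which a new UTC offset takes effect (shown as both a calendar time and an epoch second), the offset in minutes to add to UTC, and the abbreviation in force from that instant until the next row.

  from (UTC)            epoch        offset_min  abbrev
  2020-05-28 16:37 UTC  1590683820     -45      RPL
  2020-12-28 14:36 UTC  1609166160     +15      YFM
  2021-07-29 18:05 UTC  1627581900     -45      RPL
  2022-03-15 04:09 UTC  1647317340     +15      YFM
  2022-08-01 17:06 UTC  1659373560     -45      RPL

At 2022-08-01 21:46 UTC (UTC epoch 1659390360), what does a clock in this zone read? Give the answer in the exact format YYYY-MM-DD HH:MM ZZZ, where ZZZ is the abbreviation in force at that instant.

2022-08-01 21:01 RPL

Query: 2022-08-01 21:46 UTC
Rule 5/5 (RPL, -00:45): 2022-08-01 17:06 UTC ≤ query < +∞
21·60 + 46 - 45 = 1261 min
1261 = 0·1440 + 1261; 1261 = 21·60 + 1 → 21:01, same day
→ 2022-08-01 21:01 RPL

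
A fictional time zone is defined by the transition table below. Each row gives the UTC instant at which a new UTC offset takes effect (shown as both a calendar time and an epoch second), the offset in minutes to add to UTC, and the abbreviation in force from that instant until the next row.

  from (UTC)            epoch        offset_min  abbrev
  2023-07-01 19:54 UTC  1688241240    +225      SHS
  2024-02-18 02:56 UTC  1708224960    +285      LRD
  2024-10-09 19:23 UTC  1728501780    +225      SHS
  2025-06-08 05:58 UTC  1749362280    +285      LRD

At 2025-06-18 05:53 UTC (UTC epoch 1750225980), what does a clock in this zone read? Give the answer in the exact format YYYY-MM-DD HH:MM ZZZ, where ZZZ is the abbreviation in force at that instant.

2025-06-18 10:38 LRD

Query: 2025-06-18 05:53 UTC
Rule 4/4 (LRD, +04:45): 2025-06-08 05:58 UTC ≤ query < +∞
5·60 + 53 + 285 = 638 min
638 = 0·1440 + 638; 638 = 10·60 + 38 → 10:38, same day
→ 2025-06-18 10:38 LRD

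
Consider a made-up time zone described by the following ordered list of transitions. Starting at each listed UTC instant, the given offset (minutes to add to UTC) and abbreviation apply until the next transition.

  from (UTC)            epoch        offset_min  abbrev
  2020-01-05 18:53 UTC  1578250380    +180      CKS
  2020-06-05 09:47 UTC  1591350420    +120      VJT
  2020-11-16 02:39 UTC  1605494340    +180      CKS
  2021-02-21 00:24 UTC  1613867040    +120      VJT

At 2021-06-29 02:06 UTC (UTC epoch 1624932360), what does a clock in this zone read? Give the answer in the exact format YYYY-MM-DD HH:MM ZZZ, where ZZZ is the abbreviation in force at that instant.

2021-06-29 04:06 VJT

Query: 2021-06-29 02:06 UTC
Rule 4/4 (VJT, +02:00): 2021-02-21 00:24 UTC ≤ query < +∞
2·60 + 6 + 120 = 246 min
246 = 0·1440 + 246; 246 = 4·60 + 6 → 04:06, same day
→ 2021-06-29 04:06 VJT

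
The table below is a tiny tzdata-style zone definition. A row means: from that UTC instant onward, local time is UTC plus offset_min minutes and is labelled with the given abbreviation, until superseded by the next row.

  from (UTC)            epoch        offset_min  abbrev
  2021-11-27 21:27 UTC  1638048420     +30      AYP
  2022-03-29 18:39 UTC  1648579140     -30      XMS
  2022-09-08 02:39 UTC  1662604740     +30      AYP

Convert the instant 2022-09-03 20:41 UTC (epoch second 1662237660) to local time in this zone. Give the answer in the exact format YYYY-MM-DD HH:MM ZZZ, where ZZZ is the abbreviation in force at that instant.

Query: 2022-09-03 20:41 UTC
Rule 2/3 (XMS, -00:30): 2022-03-29 18:39 UTC ≤ query < 2022-09-08 02:39 UTC
20·60 + 41 - 30 = 1211 min
1211 = 0·1440 + 1211; 1211 = 20·60 + 11 → 20:11, same day
→ 2022-09-03 20:11 XMS

2022-09-03 20:11 XMS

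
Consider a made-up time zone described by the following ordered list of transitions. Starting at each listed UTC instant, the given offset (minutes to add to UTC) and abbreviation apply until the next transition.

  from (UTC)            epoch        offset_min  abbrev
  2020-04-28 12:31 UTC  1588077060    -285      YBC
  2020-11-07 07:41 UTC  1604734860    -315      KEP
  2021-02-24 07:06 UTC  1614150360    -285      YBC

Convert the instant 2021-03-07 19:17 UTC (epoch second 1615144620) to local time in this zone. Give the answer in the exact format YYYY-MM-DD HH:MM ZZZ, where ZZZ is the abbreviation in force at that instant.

Query: 2021-03-07 19:17 UTC
Rule 3/3 (YBC, -04:45): 2021-02-24 07:06 UTC ≤ query < +∞
19·60 + 17 - 285 = 872 min
872 = 0·1440 + 872; 872 = 14·60 + 32 → 14:32, same day
→ 2021-03-07 14:32 YBC

2021-03-07 14:32 YBC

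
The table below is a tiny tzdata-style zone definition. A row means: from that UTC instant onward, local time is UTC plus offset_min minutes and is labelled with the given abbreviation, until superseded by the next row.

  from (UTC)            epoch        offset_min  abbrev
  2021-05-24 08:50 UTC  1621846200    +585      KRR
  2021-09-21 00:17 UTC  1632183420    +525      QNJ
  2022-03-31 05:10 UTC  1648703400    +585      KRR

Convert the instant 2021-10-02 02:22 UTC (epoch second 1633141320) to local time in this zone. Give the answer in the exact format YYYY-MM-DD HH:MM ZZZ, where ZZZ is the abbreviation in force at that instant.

Query: 2021-10-02 02:22 UTC
Rule 2/3 (QNJ, +08:45): 2021-09-21 00:17 UTC ≤ query < 2022-03-31 05:10 UTC
2·60 + 22 + 525 = 667 min
667 = 0·1440 + 667; 667 = 11·60 + 7 → 11:07, same day
→ 2021-10-02 11:07 QNJ

2021-10-02 11:07 QNJ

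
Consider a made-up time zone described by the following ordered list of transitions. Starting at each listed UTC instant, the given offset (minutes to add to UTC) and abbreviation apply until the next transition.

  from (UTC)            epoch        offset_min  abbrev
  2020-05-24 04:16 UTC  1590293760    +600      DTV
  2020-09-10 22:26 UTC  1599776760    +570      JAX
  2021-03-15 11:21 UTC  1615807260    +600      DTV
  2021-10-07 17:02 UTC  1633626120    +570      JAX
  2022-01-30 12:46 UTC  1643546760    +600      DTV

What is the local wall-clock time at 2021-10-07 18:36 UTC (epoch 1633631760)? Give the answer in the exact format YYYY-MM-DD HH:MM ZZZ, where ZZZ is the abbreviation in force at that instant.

2021-10-08 04:06 JAX

Query: 2021-10-07 18:36 UTC
Rule 4/5 (JAX, +09:30): 2021-10-07 17:02 UTC ≤ query < 2022-01-30 12:46 UTC
18·60 + 36 + 570 = 1686 min
1686 = 1·1440 + 246; 246 = 4·60 + 6 → 04:06, 2021-10-07 + 1 day = 2021-10-08
→ 2021-10-08 04:06 JAX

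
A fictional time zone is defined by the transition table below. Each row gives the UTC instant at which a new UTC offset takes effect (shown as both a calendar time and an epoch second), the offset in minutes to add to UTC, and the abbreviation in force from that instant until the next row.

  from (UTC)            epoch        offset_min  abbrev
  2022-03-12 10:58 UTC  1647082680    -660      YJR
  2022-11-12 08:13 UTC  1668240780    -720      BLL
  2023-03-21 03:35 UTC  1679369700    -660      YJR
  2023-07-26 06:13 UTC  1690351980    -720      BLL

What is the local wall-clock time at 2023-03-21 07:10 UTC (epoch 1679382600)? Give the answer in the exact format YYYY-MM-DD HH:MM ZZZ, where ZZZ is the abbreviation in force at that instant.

2023-03-20 20:10 YJR

Query: 2023-03-21 07:10 UTC
Rule 3/4 (YJR, -11:00): 2023-03-21 03:35 UTC ≤ query < 2023-07-26 06:13 UTC
7·60 + 10 - 660 = -230 min
-230 = -1·1440 + 1210; 1210 = 20·60 + 10 → 20:10, 2023-03-21 - 1 day = 2023-03-20
→ 2023-03-20 20:10 YJR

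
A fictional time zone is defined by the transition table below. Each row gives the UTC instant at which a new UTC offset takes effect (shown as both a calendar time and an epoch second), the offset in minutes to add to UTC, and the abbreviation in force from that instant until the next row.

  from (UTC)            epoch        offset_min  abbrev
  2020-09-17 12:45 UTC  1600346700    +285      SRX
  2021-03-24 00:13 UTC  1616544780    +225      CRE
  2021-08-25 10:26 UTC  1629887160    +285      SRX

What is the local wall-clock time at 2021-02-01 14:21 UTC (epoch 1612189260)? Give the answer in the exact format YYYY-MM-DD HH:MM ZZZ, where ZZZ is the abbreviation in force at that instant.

2021-02-01 19:06 SRX

Query: 2021-02-01 14:21 UTC
Rule 1/3 (SRX, +04:45): 2020-09-17 12:45 UTC ≤ query < 2021-03-24 00:13 UTC
14·60 + 21 + 285 = 1146 min
1146 = 0·1440 + 1146; 1146 = 19·60 + 6 → 19:06, same day
→ 2021-02-01 19:06 SRX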